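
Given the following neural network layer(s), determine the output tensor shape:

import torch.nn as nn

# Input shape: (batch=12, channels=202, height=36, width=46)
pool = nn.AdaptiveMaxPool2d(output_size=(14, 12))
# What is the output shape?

Input shape: (12, 202, 36, 46)
Output shape: (12, 202, 14, 12)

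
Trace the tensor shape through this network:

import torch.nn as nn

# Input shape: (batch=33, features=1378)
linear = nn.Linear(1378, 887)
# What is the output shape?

Input shape: (33, 1378)
Output shape: (33, 887)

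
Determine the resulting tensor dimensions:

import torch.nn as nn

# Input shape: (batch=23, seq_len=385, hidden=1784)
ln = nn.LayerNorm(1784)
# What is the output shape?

Input shape: (23, 385, 1784)
Output shape: (23, 385, 1784)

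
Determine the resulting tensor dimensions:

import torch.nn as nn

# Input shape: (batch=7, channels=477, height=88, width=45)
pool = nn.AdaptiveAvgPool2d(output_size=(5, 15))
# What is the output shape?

Input shape: (7, 477, 88, 45)
Output shape: (7, 477, 5, 15)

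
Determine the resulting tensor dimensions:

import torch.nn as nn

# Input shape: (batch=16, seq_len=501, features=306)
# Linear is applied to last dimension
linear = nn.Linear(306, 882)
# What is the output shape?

Input shape: (16, 501, 306)
Output shape: (16, 501, 882)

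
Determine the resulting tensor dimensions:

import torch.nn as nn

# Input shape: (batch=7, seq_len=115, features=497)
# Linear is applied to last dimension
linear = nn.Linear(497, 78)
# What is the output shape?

Input shape: (7, 115, 497)
Output shape: (7, 115, 78)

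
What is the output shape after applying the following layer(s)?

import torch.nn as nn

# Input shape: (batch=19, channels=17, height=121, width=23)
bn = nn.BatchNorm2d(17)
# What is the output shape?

Input shape: (19, 17, 121, 23)
Output shape: (19, 17, 121, 23)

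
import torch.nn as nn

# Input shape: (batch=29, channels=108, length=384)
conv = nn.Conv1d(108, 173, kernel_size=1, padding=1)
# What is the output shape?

Input shape: (29, 108, 384)
Output shape: (29, 173, 386)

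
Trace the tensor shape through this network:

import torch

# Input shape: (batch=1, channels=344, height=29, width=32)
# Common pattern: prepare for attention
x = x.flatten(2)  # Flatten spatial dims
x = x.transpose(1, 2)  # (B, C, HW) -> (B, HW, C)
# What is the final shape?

Input shape: (1, 344, 29, 32)
  -> after flatten(2): (1, 344, 928)
Output shape: (1, 928, 344)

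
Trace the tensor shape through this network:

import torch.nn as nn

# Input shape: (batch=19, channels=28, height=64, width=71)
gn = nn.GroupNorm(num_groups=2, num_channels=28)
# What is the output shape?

Input shape: (19, 28, 64, 71)
Output shape: (19, 28, 64, 71)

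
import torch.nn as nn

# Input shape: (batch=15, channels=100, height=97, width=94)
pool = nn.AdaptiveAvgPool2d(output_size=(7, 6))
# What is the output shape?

Input shape: (15, 100, 97, 94)
Output shape: (15, 100, 7, 6)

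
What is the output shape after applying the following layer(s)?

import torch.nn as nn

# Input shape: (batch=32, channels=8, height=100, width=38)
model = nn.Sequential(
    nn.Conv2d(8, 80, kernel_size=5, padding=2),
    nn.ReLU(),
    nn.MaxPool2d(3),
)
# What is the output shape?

Input shape: (32, 8, 100, 38)
  -> after Conv2d: (32, 80, 100, 38)
  -> after ReLU: (32, 80, 100, 38)
Output shape: (32, 80, 33, 12)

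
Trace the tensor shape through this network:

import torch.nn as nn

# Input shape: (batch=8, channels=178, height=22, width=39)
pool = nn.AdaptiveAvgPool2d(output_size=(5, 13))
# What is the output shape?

Input shape: (8, 178, 22, 39)
Output shape: (8, 178, 5, 13)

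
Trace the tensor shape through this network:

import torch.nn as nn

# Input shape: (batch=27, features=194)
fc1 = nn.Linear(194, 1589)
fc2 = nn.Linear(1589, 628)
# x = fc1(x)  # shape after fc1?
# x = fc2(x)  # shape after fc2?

Input shape: (27, 194)
  -> after fc1: (27, 1589)
Output shape: (27, 628)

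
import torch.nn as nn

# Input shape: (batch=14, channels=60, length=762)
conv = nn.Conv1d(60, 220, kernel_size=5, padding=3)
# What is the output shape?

Input shape: (14, 60, 762)
Output shape: (14, 220, 764)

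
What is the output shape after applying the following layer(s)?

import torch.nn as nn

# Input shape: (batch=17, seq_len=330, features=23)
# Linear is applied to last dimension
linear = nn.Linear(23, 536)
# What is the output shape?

Input shape: (17, 330, 23)
Output shape: (17, 330, 536)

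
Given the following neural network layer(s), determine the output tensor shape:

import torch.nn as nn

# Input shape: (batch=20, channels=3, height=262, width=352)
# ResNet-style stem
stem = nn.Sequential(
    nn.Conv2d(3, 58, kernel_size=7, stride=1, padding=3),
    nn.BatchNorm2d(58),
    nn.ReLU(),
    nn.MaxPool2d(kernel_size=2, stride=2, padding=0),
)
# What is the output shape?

Input shape: (20, 3, 262, 352)
  -> after Conv2d 7x7 stride=1: (20, 58, 262, 352)
Output shape: (20, 58, 131, 176)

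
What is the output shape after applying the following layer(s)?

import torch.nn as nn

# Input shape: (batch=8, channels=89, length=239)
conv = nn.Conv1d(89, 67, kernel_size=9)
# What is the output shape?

Input shape: (8, 89, 239)
Output shape: (8, 67, 231)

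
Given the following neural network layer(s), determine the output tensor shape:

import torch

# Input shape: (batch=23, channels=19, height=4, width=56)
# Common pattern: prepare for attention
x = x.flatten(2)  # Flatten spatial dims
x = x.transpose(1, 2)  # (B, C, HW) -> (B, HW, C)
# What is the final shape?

Input shape: (23, 19, 4, 56)
  -> after flatten(2): (23, 19, 224)
Output shape: (23, 224, 19)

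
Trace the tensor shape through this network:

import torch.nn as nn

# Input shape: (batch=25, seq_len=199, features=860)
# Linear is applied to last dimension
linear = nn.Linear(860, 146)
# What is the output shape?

Input shape: (25, 199, 860)
Output shape: (25, 199, 146)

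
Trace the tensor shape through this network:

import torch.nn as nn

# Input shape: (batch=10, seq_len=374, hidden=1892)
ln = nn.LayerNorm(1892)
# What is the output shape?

Input shape: (10, 374, 1892)
Output shape: (10, 374, 1892)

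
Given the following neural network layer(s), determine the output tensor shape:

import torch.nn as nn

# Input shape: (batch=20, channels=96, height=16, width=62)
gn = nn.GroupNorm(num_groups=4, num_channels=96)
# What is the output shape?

Input shape: (20, 96, 16, 62)
Output shape: (20, 96, 16, 62)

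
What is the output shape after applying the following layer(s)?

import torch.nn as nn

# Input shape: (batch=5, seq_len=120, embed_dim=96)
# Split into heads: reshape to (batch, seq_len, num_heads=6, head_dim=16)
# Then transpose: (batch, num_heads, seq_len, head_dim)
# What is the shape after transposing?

Input shape: (5, 120, 96)
  -> after reshape: (5, 120, 6, 16)
Output shape: (5, 6, 120, 16)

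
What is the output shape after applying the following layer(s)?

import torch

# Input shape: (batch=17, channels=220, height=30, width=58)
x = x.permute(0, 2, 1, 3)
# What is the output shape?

Input shape: (17, 220, 30, 58)
Output shape: (17, 30, 220, 58)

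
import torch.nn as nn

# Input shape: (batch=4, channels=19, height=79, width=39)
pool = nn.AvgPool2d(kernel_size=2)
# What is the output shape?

Input shape: (4, 19, 79, 39)
Output shape: (4, 19, 39, 19)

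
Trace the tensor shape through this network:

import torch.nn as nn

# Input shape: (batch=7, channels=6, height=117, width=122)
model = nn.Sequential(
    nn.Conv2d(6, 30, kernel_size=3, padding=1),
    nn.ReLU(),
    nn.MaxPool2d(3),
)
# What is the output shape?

Input shape: (7, 6, 117, 122)
  -> after Conv2d: (7, 30, 117, 122)
  -> after ReLU: (7, 30, 117, 122)
Output shape: (7, 30, 39, 40)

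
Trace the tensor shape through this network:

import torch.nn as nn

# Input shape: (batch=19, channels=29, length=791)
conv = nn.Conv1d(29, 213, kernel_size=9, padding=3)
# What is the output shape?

Input shape: (19, 29, 791)
Output shape: (19, 213, 789)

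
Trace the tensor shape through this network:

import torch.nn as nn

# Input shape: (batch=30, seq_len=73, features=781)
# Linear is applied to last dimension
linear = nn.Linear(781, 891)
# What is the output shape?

Input shape: (30, 73, 781)
Output shape: (30, 73, 891)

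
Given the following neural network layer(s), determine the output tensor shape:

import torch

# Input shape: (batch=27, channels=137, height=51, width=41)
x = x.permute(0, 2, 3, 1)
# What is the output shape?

Input shape: (27, 137, 51, 41)
Output shape: (27, 51, 41, 137)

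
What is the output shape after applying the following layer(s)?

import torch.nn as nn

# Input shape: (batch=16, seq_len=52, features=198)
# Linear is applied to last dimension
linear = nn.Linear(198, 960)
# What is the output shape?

Input shape: (16, 52, 198)
Output shape: (16, 52, 960)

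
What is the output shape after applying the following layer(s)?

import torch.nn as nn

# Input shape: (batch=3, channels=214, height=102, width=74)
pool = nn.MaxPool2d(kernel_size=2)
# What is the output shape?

Input shape: (3, 214, 102, 74)
Output shape: (3, 214, 51, 37)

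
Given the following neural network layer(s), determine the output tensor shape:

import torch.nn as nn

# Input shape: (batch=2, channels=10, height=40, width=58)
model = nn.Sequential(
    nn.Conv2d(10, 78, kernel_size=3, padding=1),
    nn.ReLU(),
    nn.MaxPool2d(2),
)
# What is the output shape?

Input shape: (2, 10, 40, 58)
  -> after Conv2d: (2, 78, 40, 58)
  -> after ReLU: (2, 78, 40, 58)
Output shape: (2, 78, 20, 29)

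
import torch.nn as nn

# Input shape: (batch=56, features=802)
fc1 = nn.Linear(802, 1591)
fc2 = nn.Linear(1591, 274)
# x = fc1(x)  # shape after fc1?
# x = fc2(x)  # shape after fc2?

Input shape: (56, 802)
  -> after fc1: (56, 1591)
Output shape: (56, 274)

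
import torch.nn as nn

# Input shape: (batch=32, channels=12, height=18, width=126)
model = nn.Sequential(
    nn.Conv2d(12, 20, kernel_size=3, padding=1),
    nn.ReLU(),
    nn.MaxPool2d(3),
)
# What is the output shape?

Input shape: (32, 12, 18, 126)
  -> after Conv2d: (32, 20, 18, 126)
  -> after ReLU: (32, 20, 18, 126)
Output shape: (32, 20, 6, 42)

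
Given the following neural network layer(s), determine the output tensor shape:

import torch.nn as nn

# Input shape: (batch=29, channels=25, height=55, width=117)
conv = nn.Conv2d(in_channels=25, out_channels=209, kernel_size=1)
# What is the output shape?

Input shape: (29, 25, 55, 117)
Output shape: (29, 209, 55, 117)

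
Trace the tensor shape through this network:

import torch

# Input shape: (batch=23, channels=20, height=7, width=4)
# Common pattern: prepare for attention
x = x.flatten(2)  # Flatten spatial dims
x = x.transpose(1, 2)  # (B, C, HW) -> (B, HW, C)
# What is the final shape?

Input shape: (23, 20, 7, 4)
  -> after flatten(2): (23, 20, 28)
Output shape: (23, 28, 20)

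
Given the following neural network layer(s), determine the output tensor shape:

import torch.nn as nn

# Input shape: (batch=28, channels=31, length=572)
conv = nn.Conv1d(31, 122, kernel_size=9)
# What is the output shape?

Input shape: (28, 31, 572)
Output shape: (28, 122, 564)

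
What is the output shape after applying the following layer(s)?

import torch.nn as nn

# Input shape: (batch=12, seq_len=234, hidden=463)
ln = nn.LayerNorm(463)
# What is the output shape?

Input shape: (12, 234, 463)
Output shape: (12, 234, 463)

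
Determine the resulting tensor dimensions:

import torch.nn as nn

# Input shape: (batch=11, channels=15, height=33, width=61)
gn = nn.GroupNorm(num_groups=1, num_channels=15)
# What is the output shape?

Input shape: (11, 15, 33, 61)
Output shape: (11, 15, 33, 61)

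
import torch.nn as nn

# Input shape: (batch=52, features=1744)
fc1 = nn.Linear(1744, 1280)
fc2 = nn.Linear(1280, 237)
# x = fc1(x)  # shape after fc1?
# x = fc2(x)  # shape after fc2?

Input shape: (52, 1744)
  -> after fc1: (52, 1280)
Output shape: (52, 237)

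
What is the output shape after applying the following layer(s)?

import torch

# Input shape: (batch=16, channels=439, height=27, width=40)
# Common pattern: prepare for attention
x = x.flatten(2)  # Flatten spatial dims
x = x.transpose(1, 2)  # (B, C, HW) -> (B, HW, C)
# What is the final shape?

Input shape: (16, 439, 27, 40)
  -> after flatten(2): (16, 439, 1080)
Output shape: (16, 1080, 439)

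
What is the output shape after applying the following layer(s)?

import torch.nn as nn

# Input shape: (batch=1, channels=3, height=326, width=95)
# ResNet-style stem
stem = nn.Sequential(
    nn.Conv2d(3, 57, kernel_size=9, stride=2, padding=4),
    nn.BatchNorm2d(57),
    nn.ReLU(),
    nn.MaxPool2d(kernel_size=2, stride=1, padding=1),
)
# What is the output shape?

Input shape: (1, 3, 326, 95)
  -> after Conv2d 9x9 stride=2: (1, 57, 163, 48)
Output shape: (1, 57, 164, 49)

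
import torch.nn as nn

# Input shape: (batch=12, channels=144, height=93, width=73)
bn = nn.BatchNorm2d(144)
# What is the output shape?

Input shape: (12, 144, 93, 73)
Output shape: (12, 144, 93, 73)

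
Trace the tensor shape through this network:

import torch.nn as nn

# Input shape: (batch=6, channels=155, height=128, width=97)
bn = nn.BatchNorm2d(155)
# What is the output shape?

Input shape: (6, 155, 128, 97)
Output shape: (6, 155, 128, 97)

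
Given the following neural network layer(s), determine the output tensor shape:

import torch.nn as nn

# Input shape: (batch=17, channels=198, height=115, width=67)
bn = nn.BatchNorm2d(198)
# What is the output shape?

Input shape: (17, 198, 115, 67)
Output shape: (17, 198, 115, 67)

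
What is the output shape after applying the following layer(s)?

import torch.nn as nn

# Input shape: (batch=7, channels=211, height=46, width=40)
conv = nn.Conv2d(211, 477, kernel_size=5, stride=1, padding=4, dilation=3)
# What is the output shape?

Input shape: (7, 211, 46, 40)
Output shape: (7, 477, 42, 36)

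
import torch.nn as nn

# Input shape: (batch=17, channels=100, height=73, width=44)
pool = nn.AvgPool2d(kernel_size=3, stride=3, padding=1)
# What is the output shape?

Input shape: (17, 100, 73, 44)
Output shape: (17, 100, 25, 15)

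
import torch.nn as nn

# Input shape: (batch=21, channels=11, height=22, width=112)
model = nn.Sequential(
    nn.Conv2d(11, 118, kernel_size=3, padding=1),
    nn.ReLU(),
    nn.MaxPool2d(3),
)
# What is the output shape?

Input shape: (21, 11, 22, 112)
  -> after Conv2d: (21, 118, 22, 112)
  -> after ReLU: (21, 118, 22, 112)
Output shape: (21, 118, 7, 37)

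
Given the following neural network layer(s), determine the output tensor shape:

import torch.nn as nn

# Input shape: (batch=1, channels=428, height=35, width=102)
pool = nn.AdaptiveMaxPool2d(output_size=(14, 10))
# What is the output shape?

Input shape: (1, 428, 35, 102)
Output shape: (1, 428, 14, 10)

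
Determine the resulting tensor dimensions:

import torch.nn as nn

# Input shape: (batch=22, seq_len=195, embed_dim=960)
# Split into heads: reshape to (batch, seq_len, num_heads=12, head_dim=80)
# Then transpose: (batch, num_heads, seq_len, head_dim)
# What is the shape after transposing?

Input shape: (22, 195, 960)
  -> after reshape: (22, 195, 12, 80)
Output shape: (22, 12, 195, 80)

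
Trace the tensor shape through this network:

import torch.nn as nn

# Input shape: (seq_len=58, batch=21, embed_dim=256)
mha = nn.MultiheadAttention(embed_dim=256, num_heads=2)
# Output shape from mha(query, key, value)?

Input shape: (58, 21, 256)
Output shape: (58, 21, 256)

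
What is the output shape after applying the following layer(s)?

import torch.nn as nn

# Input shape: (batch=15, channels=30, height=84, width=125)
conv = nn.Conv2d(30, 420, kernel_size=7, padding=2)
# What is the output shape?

Input shape: (15, 30, 84, 125)
Output shape: (15, 420, 82, 123)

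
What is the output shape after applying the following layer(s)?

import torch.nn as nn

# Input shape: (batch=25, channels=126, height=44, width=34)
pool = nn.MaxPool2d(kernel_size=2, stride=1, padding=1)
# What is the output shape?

Input shape: (25, 126, 44, 34)
Output shape: (25, 126, 45, 35)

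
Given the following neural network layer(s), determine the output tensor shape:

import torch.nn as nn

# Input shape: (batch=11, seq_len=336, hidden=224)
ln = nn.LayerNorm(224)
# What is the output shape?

Input shape: (11, 336, 224)
Output shape: (11, 336, 224)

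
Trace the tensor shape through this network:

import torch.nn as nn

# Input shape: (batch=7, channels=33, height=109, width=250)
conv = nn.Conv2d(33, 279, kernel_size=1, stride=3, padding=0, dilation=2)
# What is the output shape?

Input shape: (7, 33, 109, 250)
Output shape: (7, 279, 37, 84)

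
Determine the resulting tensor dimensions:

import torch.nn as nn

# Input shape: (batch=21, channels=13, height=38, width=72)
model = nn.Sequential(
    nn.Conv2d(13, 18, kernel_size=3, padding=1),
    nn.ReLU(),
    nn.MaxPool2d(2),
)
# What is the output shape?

Input shape: (21, 13, 38, 72)
  -> after Conv2d: (21, 18, 38, 72)
  -> after ReLU: (21, 18, 38, 72)
Output shape: (21, 18, 19, 36)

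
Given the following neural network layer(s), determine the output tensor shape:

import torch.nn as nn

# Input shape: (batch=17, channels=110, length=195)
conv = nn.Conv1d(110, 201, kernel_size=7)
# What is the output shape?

Input shape: (17, 110, 195)
Output shape: (17, 201, 189)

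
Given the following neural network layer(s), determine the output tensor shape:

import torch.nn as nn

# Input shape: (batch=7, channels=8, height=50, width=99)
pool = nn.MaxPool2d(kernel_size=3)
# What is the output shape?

Input shape: (7, 8, 50, 99)
Output shape: (7, 8, 16, 33)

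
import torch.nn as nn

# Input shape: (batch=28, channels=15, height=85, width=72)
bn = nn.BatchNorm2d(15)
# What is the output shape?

Input shape: (28, 15, 85, 72)
Output shape: (28, 15, 85, 72)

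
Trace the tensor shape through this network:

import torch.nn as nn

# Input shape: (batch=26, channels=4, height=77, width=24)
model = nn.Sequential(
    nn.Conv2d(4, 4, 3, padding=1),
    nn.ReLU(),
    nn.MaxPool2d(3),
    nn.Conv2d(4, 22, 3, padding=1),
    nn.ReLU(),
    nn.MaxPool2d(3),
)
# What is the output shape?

Input shape: (26, 4, 77, 24)
  -> after first Conv2d: (26, 4, 77, 24)
  -> after first MaxPool2d: (26, 4, 25, 8)
  -> after second Conv2d: (26, 22, 25, 8)
Output shape: (26, 22, 8, 2)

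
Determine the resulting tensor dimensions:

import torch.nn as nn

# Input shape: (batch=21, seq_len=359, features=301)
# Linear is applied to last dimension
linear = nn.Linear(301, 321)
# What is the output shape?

Input shape: (21, 359, 301)
Output shape: (21, 359, 321)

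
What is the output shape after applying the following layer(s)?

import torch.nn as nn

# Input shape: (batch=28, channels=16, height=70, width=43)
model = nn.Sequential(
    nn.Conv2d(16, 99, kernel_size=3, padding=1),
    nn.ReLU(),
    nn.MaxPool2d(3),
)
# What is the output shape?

Input shape: (28, 16, 70, 43)
  -> after Conv2d: (28, 99, 70, 43)
  -> after ReLU: (28, 99, 70, 43)
Output shape: (28, 99, 23, 14)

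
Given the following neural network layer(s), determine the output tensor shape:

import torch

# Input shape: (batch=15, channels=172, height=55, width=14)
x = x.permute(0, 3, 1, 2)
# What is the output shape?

Input shape: (15, 172, 55, 14)
Output shape: (15, 14, 172, 55)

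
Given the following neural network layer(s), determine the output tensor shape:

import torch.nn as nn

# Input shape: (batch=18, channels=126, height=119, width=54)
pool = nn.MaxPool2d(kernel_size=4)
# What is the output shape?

Input shape: (18, 126, 119, 54)
Output shape: (18, 126, 29, 13)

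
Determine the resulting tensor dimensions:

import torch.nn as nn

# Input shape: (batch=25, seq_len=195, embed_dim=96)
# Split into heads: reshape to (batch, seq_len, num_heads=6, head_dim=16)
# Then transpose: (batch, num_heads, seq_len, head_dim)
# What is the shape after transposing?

Input shape: (25, 195, 96)
  -> after reshape: (25, 195, 6, 16)
Output shape: (25, 6, 195, 16)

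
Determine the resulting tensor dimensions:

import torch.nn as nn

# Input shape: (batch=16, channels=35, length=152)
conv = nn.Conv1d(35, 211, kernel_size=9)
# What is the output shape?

Input shape: (16, 35, 152)
Output shape: (16, 211, 144)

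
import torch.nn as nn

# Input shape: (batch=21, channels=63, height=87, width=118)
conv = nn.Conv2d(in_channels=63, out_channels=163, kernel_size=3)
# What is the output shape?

Input shape: (21, 63, 87, 118)
Output shape: (21, 163, 85, 116)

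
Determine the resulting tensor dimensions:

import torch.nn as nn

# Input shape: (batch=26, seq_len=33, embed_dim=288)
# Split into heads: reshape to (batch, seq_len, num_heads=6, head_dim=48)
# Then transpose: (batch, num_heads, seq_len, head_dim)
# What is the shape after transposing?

Input shape: (26, 33, 288)
  -> after reshape: (26, 33, 6, 48)
Output shape: (26, 6, 33, 48)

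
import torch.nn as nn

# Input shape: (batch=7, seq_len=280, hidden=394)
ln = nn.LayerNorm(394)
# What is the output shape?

Input shape: (7, 280, 394)
Output shape: (7, 280, 394)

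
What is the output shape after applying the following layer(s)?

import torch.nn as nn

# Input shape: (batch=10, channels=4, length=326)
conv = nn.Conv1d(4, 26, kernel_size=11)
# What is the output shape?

Input shape: (10, 4, 326)
Output shape: (10, 26, 316)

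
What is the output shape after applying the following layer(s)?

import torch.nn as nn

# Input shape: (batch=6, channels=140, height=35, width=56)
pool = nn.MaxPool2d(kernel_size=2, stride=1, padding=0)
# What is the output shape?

Input shape: (6, 140, 35, 56)
Output shape: (6, 140, 34, 55)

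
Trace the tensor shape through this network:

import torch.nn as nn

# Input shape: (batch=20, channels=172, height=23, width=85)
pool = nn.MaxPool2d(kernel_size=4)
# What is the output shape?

Input shape: (20, 172, 23, 85)
Output shape: (20, 172, 5, 21)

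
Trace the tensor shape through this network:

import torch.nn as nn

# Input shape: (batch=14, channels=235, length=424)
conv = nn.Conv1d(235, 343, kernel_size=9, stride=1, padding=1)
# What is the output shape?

Input shape: (14, 235, 424)
Output shape: (14, 343, 418)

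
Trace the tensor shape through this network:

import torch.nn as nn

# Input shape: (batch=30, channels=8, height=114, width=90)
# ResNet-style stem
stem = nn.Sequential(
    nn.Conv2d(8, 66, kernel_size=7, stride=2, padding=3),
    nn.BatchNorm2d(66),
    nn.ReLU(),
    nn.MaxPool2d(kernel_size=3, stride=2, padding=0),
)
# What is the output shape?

Input shape: (30, 8, 114, 90)
  -> after Conv2d 7x7 stride=2: (30, 66, 57, 45)
Output shape: (30, 66, 28, 22)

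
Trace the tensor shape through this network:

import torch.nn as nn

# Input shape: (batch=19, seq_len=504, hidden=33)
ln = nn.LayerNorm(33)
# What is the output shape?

Input shape: (19, 504, 33)
Output shape: (19, 504, 33)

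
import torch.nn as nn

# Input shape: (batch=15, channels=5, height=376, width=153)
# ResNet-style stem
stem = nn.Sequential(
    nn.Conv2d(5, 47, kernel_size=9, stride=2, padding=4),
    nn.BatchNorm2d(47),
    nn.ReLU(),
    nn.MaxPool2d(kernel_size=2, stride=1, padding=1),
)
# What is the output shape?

Input shape: (15, 5, 376, 153)
  -> after Conv2d 9x9 stride=2: (15, 47, 188, 77)
Output shape: (15, 47, 189, 78)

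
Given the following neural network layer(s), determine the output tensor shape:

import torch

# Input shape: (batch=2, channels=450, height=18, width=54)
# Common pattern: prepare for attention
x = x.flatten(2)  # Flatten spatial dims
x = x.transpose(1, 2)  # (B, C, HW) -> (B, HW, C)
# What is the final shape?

Input shape: (2, 450, 18, 54)
  -> after flatten(2): (2, 450, 972)
Output shape: (2, 972, 450)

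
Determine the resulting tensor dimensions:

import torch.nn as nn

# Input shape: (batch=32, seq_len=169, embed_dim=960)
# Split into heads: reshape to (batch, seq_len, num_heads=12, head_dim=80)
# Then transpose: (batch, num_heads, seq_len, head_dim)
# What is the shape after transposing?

Input shape: (32, 169, 960)
  -> after reshape: (32, 169, 12, 80)
Output shape: (32, 12, 169, 80)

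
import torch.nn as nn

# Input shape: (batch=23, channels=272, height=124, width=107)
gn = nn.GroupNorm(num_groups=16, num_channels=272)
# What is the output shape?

Input shape: (23, 272, 124, 107)
Output shape: (23, 272, 124, 107)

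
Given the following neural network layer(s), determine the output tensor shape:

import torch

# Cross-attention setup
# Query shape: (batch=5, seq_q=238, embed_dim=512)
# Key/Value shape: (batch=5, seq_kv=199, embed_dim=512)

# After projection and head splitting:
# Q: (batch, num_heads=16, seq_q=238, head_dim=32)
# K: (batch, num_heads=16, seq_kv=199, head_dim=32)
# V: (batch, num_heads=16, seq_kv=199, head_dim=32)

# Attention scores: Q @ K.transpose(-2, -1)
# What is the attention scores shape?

Input shape: (5, 238, 512)
Output shape: (5, 16, 238, 199)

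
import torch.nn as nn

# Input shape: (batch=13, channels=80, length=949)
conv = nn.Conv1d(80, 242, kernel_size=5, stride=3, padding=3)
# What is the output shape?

Input shape: (13, 80, 949)
Output shape: (13, 242, 317)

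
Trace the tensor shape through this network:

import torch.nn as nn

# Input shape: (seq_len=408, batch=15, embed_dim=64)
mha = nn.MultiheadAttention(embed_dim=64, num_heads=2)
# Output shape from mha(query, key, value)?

Input shape: (408, 15, 64)
Output shape: (408, 15, 64)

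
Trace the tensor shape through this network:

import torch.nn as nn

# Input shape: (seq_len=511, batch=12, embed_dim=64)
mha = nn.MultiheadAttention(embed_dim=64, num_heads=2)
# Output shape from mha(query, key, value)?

Input shape: (511, 12, 64)
Output shape: (511, 12, 64)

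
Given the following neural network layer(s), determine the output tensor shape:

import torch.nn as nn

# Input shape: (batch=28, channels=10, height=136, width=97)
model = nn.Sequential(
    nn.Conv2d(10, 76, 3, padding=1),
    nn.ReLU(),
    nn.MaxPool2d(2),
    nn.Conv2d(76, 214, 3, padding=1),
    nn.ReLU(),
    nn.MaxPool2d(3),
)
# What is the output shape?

Input shape: (28, 10, 136, 97)
  -> after first Conv2d: (28, 76, 136, 97)
  -> after first MaxPool2d: (28, 76, 68, 48)
  -> after second Conv2d: (28, 214, 68, 48)
Output shape: (28, 214, 22, 16)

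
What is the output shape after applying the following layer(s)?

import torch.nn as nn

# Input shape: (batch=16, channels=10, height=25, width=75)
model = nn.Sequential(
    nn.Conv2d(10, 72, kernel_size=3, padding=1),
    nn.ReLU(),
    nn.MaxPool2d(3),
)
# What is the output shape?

Input shape: (16, 10, 25, 75)
  -> after Conv2d: (16, 72, 25, 75)
  -> after ReLU: (16, 72, 25, 75)
Output shape: (16, 72, 8, 25)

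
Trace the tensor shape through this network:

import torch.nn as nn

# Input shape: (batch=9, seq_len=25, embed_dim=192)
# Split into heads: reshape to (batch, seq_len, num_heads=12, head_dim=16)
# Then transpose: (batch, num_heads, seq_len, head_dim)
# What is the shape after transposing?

Input shape: (9, 25, 192)
  -> after reshape: (9, 25, 12, 16)
Output shape: (9, 12, 25, 16)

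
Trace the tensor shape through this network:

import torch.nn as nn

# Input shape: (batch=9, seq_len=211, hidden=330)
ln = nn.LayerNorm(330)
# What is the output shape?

Input shape: (9, 211, 330)
Output shape: (9, 211, 330)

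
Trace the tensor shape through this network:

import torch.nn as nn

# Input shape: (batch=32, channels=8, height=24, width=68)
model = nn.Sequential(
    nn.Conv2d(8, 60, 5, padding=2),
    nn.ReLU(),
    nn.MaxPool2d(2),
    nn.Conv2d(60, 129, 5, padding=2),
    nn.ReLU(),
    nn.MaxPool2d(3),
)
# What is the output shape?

Input shape: (32, 8, 24, 68)
  -> after first Conv2d: (32, 60, 24, 68)
  -> after first MaxPool2d: (32, 60, 12, 34)
  -> after second Conv2d: (32, 129, 12, 34)
Output shape: (32, 129, 4, 11)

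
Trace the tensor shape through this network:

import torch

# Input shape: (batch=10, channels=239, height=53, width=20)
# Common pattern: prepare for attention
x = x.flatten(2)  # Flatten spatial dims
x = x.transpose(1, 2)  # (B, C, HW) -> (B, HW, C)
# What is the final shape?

Input shape: (10, 239, 53, 20)
  -> after flatten(2): (10, 239, 1060)
Output shape: (10, 1060, 239)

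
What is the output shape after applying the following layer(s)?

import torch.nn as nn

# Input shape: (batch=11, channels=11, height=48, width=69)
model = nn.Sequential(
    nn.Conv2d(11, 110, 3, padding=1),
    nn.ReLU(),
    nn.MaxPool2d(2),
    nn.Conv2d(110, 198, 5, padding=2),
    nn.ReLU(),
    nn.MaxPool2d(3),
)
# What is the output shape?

Input shape: (11, 11, 48, 69)
  -> after first Conv2d: (11, 110, 48, 69)
  -> after first MaxPool2d: (11, 110, 24, 34)
  -> after second Conv2d: (11, 198, 24, 34)
Output shape: (11, 198, 8, 11)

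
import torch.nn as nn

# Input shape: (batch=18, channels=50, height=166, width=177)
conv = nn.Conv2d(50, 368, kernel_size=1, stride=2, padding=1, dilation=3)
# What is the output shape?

Input shape: (18, 50, 166, 177)
Output shape: (18, 368, 84, 90)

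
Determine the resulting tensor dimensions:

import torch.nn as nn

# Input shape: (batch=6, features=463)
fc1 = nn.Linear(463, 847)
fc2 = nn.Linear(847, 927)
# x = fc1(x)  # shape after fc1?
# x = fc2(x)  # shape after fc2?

Input shape: (6, 463)
  -> after fc1: (6, 847)
Output shape: (6, 927)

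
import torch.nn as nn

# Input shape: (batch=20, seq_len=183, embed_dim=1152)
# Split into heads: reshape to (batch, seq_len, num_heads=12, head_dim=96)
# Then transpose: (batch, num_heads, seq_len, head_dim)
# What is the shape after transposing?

Input shape: (20, 183, 1152)
  -> after reshape: (20, 183, 12, 96)
Output shape: (20, 12, 183, 96)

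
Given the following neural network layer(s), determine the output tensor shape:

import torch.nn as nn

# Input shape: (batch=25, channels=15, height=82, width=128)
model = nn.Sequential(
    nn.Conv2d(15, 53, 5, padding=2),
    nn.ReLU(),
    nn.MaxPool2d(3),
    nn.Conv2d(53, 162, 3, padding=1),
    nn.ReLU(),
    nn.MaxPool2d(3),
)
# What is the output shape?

Input shape: (25, 15, 82, 128)
  -> after first Conv2d: (25, 53, 82, 128)
  -> after first MaxPool2d: (25, 53, 27, 42)
  -> after second Conv2d: (25, 162, 27, 42)
Output shape: (25, 162, 9, 14)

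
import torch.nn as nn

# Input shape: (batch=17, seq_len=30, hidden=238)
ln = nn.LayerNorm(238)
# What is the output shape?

Input shape: (17, 30, 238)
Output shape: (17, 30, 238)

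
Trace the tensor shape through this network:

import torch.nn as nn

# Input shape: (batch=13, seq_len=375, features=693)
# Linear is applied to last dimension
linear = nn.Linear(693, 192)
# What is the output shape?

Input shape: (13, 375, 693)
Output shape: (13, 375, 192)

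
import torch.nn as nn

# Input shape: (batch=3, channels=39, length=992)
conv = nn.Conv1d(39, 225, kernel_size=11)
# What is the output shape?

Input shape: (3, 39, 992)
Output shape: (3, 225, 982)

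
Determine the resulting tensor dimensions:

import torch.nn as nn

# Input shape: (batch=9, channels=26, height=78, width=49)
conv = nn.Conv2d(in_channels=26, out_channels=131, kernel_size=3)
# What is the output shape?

Input shape: (9, 26, 78, 49)
Output shape: (9, 131, 76, 47)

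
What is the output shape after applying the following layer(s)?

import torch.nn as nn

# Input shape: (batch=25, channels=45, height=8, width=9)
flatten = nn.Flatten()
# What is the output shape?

Input shape: (25, 45, 8, 9)
Output shape: (25, 3240)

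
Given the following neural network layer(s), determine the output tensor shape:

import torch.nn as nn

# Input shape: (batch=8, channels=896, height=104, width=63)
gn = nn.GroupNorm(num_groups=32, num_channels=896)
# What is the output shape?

Input shape: (8, 896, 104, 63)
Output shape: (8, 896, 104, 63)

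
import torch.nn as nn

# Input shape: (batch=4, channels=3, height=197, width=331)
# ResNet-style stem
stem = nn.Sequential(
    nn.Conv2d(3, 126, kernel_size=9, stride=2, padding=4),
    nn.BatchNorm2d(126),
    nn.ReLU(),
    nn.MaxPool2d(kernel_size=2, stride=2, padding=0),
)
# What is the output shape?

Input shape: (4, 3, 197, 331)
  -> after Conv2d 9x9 stride=2: (4, 126, 99, 166)
Output shape: (4, 126, 49, 83)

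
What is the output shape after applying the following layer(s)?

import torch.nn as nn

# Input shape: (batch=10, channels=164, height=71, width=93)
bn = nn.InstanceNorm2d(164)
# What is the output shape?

Input shape: (10, 164, 71, 93)
Output shape: (10, 164, 71, 93)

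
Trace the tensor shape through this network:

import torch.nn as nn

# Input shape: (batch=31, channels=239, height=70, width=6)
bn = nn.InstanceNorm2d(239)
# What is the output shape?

Input shape: (31, 239, 70, 6)
Output shape: (31, 239, 70, 6)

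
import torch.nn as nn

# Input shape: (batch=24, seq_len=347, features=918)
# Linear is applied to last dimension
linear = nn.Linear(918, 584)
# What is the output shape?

Input shape: (24, 347, 918)
Output shape: (24, 347, 584)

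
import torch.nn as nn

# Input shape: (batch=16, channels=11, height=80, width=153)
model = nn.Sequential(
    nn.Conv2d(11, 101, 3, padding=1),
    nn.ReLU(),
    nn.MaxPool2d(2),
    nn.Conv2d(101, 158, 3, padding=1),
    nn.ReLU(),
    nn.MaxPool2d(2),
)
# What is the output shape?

Input shape: (16, 11, 80, 153)
  -> after first Conv2d: (16, 101, 80, 153)
  -> after first MaxPool2d: (16, 101, 40, 76)
  -> after second Conv2d: (16, 158, 40, 76)
Output shape: (16, 158, 20, 38)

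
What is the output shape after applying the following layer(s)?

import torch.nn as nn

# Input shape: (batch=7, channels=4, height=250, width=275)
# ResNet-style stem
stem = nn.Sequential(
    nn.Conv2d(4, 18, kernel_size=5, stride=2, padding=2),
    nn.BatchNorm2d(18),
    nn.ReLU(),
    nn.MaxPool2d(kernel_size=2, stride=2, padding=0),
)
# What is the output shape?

Input shape: (7, 4, 250, 275)
  -> after Conv2d 5x5 stride=2: (7, 18, 125, 138)
Output shape: (7, 18, 62, 69)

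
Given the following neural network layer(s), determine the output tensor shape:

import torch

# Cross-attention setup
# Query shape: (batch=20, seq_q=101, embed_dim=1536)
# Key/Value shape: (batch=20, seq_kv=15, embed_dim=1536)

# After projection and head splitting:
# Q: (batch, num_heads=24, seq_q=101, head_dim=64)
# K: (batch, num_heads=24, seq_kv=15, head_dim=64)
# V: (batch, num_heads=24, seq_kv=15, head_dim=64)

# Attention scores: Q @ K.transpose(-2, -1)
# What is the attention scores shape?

Input shape: (20, 101, 1536)
Output shape: (20, 24, 101, 15)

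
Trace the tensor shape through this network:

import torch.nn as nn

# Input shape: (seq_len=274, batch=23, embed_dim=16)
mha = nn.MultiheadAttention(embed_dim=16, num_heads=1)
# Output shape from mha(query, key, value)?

Input shape: (274, 23, 16)
Output shape: (274, 23, 16)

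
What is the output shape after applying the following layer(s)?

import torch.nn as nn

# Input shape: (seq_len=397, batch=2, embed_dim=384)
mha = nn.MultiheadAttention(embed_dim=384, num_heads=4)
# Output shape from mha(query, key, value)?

Input shape: (397, 2, 384)
Output shape: (397, 2, 384)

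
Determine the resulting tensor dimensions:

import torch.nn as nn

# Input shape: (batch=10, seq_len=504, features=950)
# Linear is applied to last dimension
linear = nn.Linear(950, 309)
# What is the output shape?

Input shape: (10, 504, 950)
Output shape: (10, 504, 309)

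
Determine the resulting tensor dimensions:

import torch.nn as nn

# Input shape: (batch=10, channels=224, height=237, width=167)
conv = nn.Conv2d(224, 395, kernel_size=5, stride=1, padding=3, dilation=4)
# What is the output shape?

Input shape: (10, 224, 237, 167)
Output shape: (10, 395, 227, 157)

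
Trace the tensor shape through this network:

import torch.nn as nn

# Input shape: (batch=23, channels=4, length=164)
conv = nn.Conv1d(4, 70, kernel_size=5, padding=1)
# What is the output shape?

Input shape: (23, 4, 164)
Output shape: (23, 70, 162)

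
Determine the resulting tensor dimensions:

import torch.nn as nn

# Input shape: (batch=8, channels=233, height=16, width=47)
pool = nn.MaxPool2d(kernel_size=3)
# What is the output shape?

Input shape: (8, 233, 16, 47)
Output shape: (8, 233, 5, 15)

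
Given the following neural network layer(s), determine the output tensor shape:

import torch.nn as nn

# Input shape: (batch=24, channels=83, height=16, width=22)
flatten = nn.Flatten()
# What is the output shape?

Input shape: (24, 83, 16, 22)
Output shape: (24, 29216)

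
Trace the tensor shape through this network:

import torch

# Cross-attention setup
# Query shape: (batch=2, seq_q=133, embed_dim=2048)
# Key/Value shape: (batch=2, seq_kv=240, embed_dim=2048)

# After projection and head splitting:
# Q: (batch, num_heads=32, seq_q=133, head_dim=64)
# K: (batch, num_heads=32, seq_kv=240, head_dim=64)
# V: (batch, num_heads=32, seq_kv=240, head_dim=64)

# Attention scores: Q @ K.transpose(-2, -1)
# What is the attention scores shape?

Input shape: (2, 133, 2048)
Output shape: (2, 32, 133, 240)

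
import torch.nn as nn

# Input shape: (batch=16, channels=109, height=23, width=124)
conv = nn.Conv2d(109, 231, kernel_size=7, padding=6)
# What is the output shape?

Input shape: (16, 109, 23, 124)
Output shape: (16, 231, 29, 130)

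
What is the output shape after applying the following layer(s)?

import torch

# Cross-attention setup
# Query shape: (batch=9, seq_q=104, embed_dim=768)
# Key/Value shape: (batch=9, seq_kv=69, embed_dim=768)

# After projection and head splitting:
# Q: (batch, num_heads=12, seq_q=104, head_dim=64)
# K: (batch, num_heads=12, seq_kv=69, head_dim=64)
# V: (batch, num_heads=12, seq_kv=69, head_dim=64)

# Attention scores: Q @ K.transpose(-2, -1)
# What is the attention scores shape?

Input shape: (9, 104, 768)
Output shape: (9, 12, 104, 69)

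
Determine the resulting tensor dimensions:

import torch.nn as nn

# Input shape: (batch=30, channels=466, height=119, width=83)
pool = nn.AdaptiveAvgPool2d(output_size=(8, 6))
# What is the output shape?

Input shape: (30, 466, 119, 83)
Output shape: (30, 466, 8, 6)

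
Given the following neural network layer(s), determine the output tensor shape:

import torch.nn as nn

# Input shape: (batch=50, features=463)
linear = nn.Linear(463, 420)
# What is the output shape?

Input shape: (50, 463)
Output shape: (50, 420)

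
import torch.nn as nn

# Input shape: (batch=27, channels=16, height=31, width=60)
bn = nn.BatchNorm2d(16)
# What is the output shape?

Input shape: (27, 16, 31, 60)
Output shape: (27, 16, 31, 60)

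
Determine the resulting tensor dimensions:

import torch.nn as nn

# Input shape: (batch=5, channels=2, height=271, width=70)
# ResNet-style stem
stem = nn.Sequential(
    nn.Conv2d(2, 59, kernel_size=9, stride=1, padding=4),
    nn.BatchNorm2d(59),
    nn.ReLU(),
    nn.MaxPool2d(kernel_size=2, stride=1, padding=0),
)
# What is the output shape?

Input shape: (5, 2, 271, 70)
  -> after Conv2d 9x9 stride=1: (5, 59, 271, 70)
Output shape: (5, 59, 270, 69)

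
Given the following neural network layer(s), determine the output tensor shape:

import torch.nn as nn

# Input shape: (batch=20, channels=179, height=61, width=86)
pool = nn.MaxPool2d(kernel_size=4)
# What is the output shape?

Input shape: (20, 179, 61, 86)
Output shape: (20, 179, 15, 21)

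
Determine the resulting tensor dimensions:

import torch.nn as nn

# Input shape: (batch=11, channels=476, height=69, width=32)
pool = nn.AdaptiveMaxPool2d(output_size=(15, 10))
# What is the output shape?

Input shape: (11, 476, 69, 32)
Output shape: (11, 476, 15, 10)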